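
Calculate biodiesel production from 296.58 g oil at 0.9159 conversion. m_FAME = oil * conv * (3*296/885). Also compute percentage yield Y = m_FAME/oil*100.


m_FAME = oil * conv * (3 * 296 / 885) = oil * conv * (888/885)
= 296.58 * 0.9159 * 888 / 885
= 272.5584 g
Y = m_FAME / oil * 100 = conv * (888/885) * 100
= 0.9159 * 888 / 885 * 100
= 91.90%

272.5584 g FAME; Y = 91.90%


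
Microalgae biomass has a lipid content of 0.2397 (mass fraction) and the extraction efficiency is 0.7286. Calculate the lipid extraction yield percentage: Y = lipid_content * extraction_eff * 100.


Y = lipid_content * extraction_eff * 100
= 0.2397 * 0.7286 * 100
= 17.4645%

17.4645%


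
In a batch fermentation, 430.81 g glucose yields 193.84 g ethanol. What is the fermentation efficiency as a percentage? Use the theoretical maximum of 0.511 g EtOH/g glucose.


Fermentation efficiency = (actual / (0.511 * glucose)) * 100
= (193.84 / (0.511 * 430.81)) * 100
= 88.0515%

88.0515%


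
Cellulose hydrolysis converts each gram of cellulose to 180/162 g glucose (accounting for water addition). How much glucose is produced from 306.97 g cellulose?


glucose = cellulose * 180/162
= 306.97 * 180/162
= 341.0778 g

341.0778 g


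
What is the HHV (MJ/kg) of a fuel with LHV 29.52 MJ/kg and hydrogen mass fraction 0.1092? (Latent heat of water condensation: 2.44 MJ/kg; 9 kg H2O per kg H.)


HHV = LHV + H_frac * 9 * 2.44
= 29.52 + 0.1092 * 9 * 2.44
= 31.9180 MJ/kg

31.9180 MJ/kg


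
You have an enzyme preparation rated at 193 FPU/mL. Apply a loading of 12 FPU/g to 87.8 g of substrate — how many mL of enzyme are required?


V = dosage * m_sub / activity
V = 12 * 87.8 / 193
V = 5.4591 mL

5.4591 mL


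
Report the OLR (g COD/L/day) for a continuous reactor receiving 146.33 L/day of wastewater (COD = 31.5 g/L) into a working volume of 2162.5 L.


OLR = Q * S / V
= 146.33 * 31.5 / 2162.5
= 2.1315 g/L/day

2.1315 g/L/day


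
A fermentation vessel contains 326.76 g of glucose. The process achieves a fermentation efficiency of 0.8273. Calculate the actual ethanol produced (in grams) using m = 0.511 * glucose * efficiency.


Actual ethanol: m = 0.511 * 326.76 * 0.8273
m = 138.1379 g

138.1379 g


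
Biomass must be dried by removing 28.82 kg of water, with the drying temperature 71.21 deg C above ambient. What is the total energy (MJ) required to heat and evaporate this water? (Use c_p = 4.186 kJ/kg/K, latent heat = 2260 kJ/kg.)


E = m_water * (4.186 * dT + 2260) / 1000
= 28.82 * (4.186 * 71.21 + 2260) / 1000
= 73.7240 MJ

73.7240 MJ


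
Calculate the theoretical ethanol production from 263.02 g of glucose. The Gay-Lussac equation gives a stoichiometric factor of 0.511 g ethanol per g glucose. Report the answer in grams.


Theoretical ethanol yield: m_EtOH = 0.511 * m_glucose
m_EtOH = 0.511 * 263.02 = 134.4032 g

134.4032 g


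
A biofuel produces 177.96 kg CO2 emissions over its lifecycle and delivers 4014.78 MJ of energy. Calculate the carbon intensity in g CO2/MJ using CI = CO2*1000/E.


CI = CO2 * 1000 / E
= 177.96 * 1000 / 4014.78
= 44.3262 g CO2/MJ

44.3262 g CO2/MJ


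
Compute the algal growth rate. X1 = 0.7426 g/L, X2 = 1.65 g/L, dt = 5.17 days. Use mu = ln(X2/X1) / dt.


mu = ln(X2/X1) / dt
= ln(1.65/0.7426) / 5.17
= 0.1544 per day

0.1544 per day


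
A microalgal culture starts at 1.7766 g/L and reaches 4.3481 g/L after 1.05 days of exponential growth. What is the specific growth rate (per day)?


mu = ln(X2/X1) / dt
= ln(4.3481/1.7766) / 1.05
= 0.8524 per day

0.8524 per day


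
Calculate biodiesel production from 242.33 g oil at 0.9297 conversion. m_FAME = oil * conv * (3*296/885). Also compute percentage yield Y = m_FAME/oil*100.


m_FAME = oil * conv * (3 * 296 / 885) = oil * conv * (888/885)
= 242.33 * 0.9297 * 888 / 885
= 226.0579 g
Y = m_FAME / oil * 100 = conv * (888/885) * 100
= 0.9297 * 888 / 885 * 100
= 93.29%

226.0579 g FAME; Y = 93.29%


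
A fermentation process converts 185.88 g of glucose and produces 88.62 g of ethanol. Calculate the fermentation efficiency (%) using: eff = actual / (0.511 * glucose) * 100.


Fermentation efficiency = (actual / (0.511 * glucose)) * 100
= (88.62 / (0.511 * 185.88)) * 100
= 93.2993%

93.2993%


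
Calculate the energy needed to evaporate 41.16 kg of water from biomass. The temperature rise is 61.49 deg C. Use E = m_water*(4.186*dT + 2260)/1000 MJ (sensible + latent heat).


E = m_water * (4.186 * dT + 2260) / 1000
= 41.16 * (4.186 * 61.49 + 2260) / 1000
= 103.6161 MJ

103.6161 MJ


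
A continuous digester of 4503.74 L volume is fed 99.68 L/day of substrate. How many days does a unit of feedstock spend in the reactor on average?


HRT = V / Q
= 4503.74 / 99.68
= 45.1820 days

45.1820 days


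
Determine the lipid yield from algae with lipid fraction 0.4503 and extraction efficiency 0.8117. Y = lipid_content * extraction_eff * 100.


Y = lipid_content * extraction_eff * 100
= 0.4503 * 0.8117 * 100
= 36.5509%

36.5509%


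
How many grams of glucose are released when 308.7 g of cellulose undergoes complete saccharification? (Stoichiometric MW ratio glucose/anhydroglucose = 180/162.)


glucose = cellulose * 180/162
= 308.7 * 180/162
= 343.0000 g

343.0000 g


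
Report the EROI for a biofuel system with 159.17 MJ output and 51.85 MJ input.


EROI = E_out / E_in
= 159.17 / 51.85
= 3.0698

3.0698


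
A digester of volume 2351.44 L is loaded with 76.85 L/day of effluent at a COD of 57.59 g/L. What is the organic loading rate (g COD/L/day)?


OLR = Q * S / V
= 76.85 * 57.59 / 2351.44
= 1.8822 g/L/day

1.8822 g/L/day


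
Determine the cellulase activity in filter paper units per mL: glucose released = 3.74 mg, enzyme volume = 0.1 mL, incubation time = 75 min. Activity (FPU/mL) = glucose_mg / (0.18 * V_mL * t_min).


Activity = glucose_mg / (0.18 mg/umol * V_mL * t_min)
= 3.74 / (0.18 * 0.1 * 75)
= 2.7704 FPU/mL

2.7704 FPU/mL


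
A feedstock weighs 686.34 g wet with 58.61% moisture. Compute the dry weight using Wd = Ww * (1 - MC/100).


Wd = Ww * (1 - MC/100)
= 686.34 * (1 - 58.61/100)
= 284.0761 g

284.0761 g


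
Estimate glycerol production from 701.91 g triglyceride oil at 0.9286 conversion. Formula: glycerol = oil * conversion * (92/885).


glycerol = oil * conv * (92/885)
= 701.91 * 0.9286 * 92 / 885
= 67.7571 g

67.7571 g


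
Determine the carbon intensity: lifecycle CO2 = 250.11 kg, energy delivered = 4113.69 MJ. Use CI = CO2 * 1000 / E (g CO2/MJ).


CI = CO2 * 1000 / E
= 250.11 * 1000 / 4113.69
= 60.7994 g CO2/MJ

60.7994 g CO2/MJ


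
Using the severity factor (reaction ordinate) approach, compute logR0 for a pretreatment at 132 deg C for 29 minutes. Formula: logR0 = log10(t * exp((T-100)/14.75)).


logR0 = log10(t * exp((T - 100) / 14.75))
= log10(29 * exp((132 - 100) / 14.75))
= 2.4046

2.4046


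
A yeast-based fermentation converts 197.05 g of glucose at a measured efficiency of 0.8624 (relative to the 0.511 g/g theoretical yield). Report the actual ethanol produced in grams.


Actual ethanol: m = 0.511 * 197.05 * 0.8624
m = 86.8373 g

86.8373 g


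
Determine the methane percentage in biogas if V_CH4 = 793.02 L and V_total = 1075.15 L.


CH4% = V_CH4 / V_total * 100
= 793.02 / 1075.15 * 100
= 73.7590%

73.7590%


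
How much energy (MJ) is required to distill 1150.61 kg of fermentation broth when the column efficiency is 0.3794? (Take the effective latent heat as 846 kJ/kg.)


E = m * 846 / (eta * 1000)
= 1150.61 * 846 / (0.3794 * 1000)
= 2565.6723 MJ

2565.6723 MJ


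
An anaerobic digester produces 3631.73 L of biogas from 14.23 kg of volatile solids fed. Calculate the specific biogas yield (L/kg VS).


Y = V / VS
= 3631.73 / 14.23
= 255.2164 L/kg VS

255.2164 L/kg VS


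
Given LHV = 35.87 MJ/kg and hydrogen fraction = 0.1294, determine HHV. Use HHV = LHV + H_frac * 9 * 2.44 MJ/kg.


HHV = LHV + H_frac * 9 * 2.44
= 35.87 + 0.1294 * 9 * 2.44
= 38.7116 MJ/kg

38.7116 MJ/kg


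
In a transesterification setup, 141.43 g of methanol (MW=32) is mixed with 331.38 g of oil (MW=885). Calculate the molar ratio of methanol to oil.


Molar ratio = n_MeOH / n_oil = (MeOH/32) / (oil/885) = (MeOH * 885) / (32 * oil)
= (141.43 * 885) / (32 * 331.38)
= 11.8034

11.8034


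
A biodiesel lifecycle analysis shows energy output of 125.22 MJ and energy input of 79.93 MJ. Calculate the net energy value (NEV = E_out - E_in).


NEV = E_out - E_in
= 125.22 - 79.93
= 45.2900 MJ

45.2900 MJ


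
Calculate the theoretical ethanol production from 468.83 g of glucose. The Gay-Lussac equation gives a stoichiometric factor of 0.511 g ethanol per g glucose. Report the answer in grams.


Theoretical ethanol yield: m_EtOH = 0.511 * m_glucose
m_EtOH = 0.511 * 468.83 = 239.5721 g

239.5721 g


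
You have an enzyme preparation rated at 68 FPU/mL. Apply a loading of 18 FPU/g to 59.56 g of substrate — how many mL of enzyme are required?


V = dosage * m_sub / activity
V = 18 * 59.56 / 68
V = 15.7659 mL

15.7659 mL


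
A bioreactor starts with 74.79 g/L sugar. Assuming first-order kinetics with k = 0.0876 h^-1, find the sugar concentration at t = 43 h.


S = S0 * exp(-k * t)
S = 74.79 * exp(-0.0876 * 43)
S = 1.7296 g/L

1.7296 g/L


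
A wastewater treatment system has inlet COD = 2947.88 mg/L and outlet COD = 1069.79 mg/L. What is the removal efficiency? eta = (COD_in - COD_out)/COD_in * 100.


eta = (COD_in - COD_out) / COD_in * 100
= (2947.88 - 1069.79) / 2947.88 * 100
= 63.7099%

63.7099%


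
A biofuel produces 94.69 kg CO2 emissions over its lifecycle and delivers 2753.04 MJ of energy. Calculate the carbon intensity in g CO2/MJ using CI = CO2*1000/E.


CI = CO2 * 1000 / E
= 94.69 * 1000 / 2753.04
= 34.3947 g CO2/MJ

34.3947 g CO2/MJ


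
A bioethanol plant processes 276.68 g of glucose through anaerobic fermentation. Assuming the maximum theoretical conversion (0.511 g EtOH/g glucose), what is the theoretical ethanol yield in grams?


Theoretical ethanol yield: m_EtOH = 0.511 * m_glucose
m_EtOH = 0.511 * 276.68 = 141.3835 g

141.3835 g


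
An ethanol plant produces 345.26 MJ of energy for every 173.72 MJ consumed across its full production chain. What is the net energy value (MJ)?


NEV = E_out - E_in
= 345.26 - 173.72
= 171.5400 MJ

171.5400 MJ


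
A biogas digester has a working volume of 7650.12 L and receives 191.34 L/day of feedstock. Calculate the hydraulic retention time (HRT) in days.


HRT = V / Q
= 7650.12 / 191.34
= 39.9818 days

39.9818 days


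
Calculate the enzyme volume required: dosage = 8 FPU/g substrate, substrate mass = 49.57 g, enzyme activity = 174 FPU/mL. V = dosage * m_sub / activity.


V = dosage * m_sub / activity
V = 8 * 49.57 / 174
V = 2.2791 mL

2.2791 mL


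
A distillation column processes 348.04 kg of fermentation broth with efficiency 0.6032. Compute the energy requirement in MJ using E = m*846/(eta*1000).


E = m * 846 / (eta * 1000)
= 348.04 * 846 / (0.6032 * 1000)
= 488.1330 MJ

488.1330 MJ


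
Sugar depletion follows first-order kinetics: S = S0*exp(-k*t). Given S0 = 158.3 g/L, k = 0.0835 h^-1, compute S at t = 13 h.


S = S0 * exp(-k * t)
S = 158.3 * exp(-0.0835 * 13)
S = 53.4631 g/L

53.4631 g/L


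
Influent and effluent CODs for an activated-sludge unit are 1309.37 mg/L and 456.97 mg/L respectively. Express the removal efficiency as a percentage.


eta = (COD_in - COD_out) / COD_in * 100
= (1309.37 - 456.97) / 1309.37 * 100
= 65.1000%

65.1000%


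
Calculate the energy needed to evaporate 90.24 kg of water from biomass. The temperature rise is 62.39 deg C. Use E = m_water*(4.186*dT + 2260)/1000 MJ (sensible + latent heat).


E = m_water * (4.186 * dT + 2260) / 1000
= 90.24 * (4.186 * 62.39 + 2260) / 1000
= 227.5099 MJ

227.5099 MJ


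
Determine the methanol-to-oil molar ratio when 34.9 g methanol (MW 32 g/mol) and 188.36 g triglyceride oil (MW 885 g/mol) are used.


Molar ratio = n_MeOH / n_oil = (MeOH/32) / (oil/885) = (MeOH * 885) / (32 * oil)
= (34.9 * 885) / (32 * 188.36)
= 5.1242

5.1242


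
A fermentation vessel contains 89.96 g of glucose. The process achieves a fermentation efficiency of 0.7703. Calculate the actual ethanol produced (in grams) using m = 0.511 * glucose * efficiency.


Actual ethanol: m = 0.511 * 89.96 * 0.7703
m = 35.4104 g

35.4104 g


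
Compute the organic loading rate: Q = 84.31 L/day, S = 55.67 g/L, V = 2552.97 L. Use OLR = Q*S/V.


OLR = Q * S / V
= 84.31 * 55.67 / 2552.97
= 1.8385 g/L/day

1.8385 g/L/day


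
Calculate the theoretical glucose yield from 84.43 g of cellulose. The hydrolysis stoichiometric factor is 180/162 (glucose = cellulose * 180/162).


glucose = cellulose * 180/162
= 84.43 * 180/162
= 93.8111 g

93.8111 g


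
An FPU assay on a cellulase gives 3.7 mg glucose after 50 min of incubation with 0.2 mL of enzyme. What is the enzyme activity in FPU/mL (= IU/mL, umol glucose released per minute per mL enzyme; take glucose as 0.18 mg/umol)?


Activity = glucose_mg / (0.18 mg/umol * V_mL * t_min)
= 3.7 / (0.18 * 0.2 * 50)
= 2.0556 FPU/mL

2.0556 FPU/mL


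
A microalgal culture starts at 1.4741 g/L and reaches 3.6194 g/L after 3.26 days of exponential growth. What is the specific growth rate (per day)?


mu = ln(X2/X1) / dt
= ln(3.6194/1.4741) / 3.26
= 0.2755 per day

0.2755 per day


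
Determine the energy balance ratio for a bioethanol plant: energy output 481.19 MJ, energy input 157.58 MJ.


EROI = E_out / E_in
= 481.19 / 157.58
= 3.0536

3.0536


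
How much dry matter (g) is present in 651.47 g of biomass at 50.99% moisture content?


Wd = Ww * (1 - MC/100)
= 651.47 * (1 - 50.99/100)
= 319.2854 g

319.2854 g


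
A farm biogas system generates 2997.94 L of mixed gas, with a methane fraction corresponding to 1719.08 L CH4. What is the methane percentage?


CH4% = V_CH4 / V_total * 100
= 1719.08 / 2997.94 * 100
= 57.3420%

57.3420%


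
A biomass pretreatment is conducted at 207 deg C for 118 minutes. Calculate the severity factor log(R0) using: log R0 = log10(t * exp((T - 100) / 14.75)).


logR0 = log10(t * exp((T - 100) / 14.75))
= log10(118 * exp((207 - 100) / 14.75))
= 5.2224

5.2224


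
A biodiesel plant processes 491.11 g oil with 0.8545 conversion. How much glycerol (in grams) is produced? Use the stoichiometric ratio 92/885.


glycerol = oil * conv * (92/885)
= 491.11 * 0.8545 * 92 / 885
= 43.6250 g

43.6250 g


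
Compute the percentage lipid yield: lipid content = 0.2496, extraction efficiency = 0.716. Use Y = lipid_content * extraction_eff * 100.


Y = lipid_content * extraction_eff * 100
= 0.2496 * 0.716 * 100
= 17.8714%

17.8714%


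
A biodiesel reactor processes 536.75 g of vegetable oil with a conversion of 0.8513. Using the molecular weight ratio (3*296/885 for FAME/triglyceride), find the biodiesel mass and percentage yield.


m_FAME = oil * conv * (3 * 296 / 885) = oil * conv * (888/885)
= 536.75 * 0.8513 * 888 / 885
= 458.4842 g
Y = m_FAME / oil * 100 = conv * (888/885) * 100
= 0.8513 * 888 / 885 * 100
= 85.42%

458.4842 g FAME; Y = 85.42%


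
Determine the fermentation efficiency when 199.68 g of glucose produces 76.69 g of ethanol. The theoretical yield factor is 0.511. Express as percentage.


Fermentation efficiency = (actual / (0.511 * glucose)) * 100
= (76.69 / (0.511 * 199.68)) * 100
= 75.1594%

75.1594%


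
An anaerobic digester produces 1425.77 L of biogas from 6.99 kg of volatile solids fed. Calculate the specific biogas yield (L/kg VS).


Y = V / VS
= 1425.77 / 6.99
= 203.9728 L/kg VS

203.9728 L/kg VS


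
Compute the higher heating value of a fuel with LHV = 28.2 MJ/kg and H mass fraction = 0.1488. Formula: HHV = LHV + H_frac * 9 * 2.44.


HHV = LHV + H_frac * 9 * 2.44
= 28.2 + 0.1488 * 9 * 2.44
= 31.4676 MJ/kg

31.4676 MJ/kg


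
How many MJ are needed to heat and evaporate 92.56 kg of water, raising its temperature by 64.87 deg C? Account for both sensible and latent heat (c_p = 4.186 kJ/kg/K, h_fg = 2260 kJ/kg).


E = m_water * (4.186 * dT + 2260) / 1000
= 92.56 * (4.186 * 64.87 + 2260) / 1000
= 234.3199 MJ

234.3199 MJ


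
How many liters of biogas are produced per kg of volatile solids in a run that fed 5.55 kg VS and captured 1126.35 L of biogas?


Y = V / VS
= 1126.35 / 5.55
= 202.9459 L/kg VS

202.9459 L/kg VS


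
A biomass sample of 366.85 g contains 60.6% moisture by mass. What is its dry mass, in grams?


Wd = Ww * (1 - MC/100)
= 366.85 * (1 - 60.6/100)
= 144.5389 g

144.5389 g


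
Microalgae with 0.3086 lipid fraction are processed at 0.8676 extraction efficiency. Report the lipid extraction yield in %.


Y = lipid_content * extraction_eff * 100
= 0.3086 * 0.8676 * 100
= 26.7741%

26.7741%


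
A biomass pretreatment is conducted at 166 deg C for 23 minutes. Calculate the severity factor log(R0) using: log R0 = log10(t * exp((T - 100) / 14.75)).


logR0 = log10(t * exp((T - 100) / 14.75))
= log10(23 * exp((166 - 100) / 14.75))
= 3.3050

3.3050


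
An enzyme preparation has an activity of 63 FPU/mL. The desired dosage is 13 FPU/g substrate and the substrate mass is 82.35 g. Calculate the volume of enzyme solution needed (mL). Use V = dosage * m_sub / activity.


V = dosage * m_sub / activity
V = 13 * 82.35 / 63
V = 16.9929 mL

16.9929 mL


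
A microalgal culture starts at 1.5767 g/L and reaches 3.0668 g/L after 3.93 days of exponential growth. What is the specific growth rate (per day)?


mu = ln(X2/X1) / dt
= ln(3.0668/1.5767) / 3.93
= 0.1693 per day

0.1693 per day


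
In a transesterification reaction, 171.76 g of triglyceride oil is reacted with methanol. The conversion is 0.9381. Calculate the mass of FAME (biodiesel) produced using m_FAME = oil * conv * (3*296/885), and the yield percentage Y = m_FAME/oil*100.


m_FAME = oil * conv * (3 * 296 / 885) = oil * conv * (888/885)
= 171.76 * 0.9381 * 888 / 885
= 161.6743 g
Y = m_FAME / oil * 100 = conv * (888/885) * 100
= 0.9381 * 888 / 885 * 100
= 94.13%

161.6743 g FAME; Y = 94.13%


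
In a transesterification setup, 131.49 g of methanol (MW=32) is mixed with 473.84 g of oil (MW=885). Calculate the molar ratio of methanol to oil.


Molar ratio = n_MeOH / n_oil = (MeOH/32) / (oil/885) = (MeOH * 885) / (32 * oil)
= (131.49 * 885) / (32 * 473.84)
= 7.6746

7.6746


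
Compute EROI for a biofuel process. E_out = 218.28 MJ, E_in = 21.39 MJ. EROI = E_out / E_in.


EROI = E_out / E_in
= 218.28 / 21.39
= 10.2048

10.2048


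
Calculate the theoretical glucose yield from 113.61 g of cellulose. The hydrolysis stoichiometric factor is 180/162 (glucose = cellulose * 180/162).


glucose = cellulose * 180/162
= 113.61 * 180/162
= 126.2333 g

126.2333 g


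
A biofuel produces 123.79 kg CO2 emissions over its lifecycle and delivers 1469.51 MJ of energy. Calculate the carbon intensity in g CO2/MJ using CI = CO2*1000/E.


CI = CO2 * 1000 / E
= 123.79 * 1000 / 1469.51
= 84.2390 g CO2/MJ

84.2390 g CO2/MJ


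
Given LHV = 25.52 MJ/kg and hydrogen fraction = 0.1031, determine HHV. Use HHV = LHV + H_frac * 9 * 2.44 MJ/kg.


HHV = LHV + H_frac * 9 * 2.44
= 25.52 + 0.1031 * 9 * 2.44
= 27.7841 MJ/kg

27.7841 MJ/kg


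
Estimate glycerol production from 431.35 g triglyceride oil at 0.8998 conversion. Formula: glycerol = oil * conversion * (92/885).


glycerol = oil * conv * (92/885)
= 431.35 * 0.8998 * 92 / 885
= 40.3478 g

40.3478 g


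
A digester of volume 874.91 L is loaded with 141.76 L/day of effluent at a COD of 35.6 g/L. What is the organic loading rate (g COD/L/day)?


OLR = Q * S / V
= 141.76 * 35.6 / 874.91
= 5.7682 g/L/day

5.7682 g/L/day


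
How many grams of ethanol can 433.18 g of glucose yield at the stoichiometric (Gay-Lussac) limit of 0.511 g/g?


Theoretical ethanol yield: m_EtOH = 0.511 * m_glucose
m_EtOH = 0.511 * 433.18 = 221.3550 g

221.3550 g


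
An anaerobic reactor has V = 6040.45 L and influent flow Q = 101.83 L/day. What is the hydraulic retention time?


HRT = V / Q
= 6040.45 / 101.83
= 59.3190 days

59.3190 days


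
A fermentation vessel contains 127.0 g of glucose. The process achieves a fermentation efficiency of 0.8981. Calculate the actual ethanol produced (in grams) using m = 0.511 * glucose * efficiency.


Actual ethanol: m = 0.511 * 127.0 * 0.8981
m = 58.2840 g

58.2840 g


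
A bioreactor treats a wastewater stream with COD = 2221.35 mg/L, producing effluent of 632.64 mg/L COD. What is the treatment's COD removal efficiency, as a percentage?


eta = (COD_in - COD_out) / COD_in * 100
= (2221.35 - 632.64) / 2221.35 * 100
= 71.5200%

71.5200%


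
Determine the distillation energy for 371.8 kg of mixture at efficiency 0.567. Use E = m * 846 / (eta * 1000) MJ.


E = m * 846 / (eta * 1000)
= 371.8 * 846 / (0.567 * 1000)
= 554.7492 MJ

554.7492 MJ


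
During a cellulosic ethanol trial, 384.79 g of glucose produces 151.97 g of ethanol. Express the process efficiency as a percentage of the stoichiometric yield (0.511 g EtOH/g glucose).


Fermentation efficiency = (actual / (0.511 * glucose)) * 100
= (151.97 / (0.511 * 384.79)) * 100
= 77.2882%

77.2882%


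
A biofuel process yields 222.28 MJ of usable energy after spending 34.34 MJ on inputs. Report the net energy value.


NEV = E_out - E_in
= 222.28 - 34.34
= 187.9400 MJ

187.9400 MJ


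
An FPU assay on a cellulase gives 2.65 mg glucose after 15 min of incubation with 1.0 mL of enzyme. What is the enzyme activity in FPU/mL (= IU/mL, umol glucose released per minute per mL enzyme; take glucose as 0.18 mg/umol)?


Activity = glucose_mg / (0.18 mg/umol * V_mL * t_min)
= 2.65 / (0.18 * 1.0 * 15)
= 0.9815 FPU/mL

0.9815 FPU/mL


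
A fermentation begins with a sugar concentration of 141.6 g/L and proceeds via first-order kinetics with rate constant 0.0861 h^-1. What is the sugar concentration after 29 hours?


S = S0 * exp(-k * t)
S = 141.6 * exp(-0.0861 * 29)
S = 11.6593 g/L

11.6593 g/L


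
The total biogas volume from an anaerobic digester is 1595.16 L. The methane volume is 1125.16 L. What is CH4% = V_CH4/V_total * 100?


CH4% = V_CH4 / V_total * 100
= 1125.16 / 1595.16 * 100
= 70.5359%

70.5359%


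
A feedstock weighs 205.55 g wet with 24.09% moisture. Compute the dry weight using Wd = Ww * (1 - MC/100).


Wd = Ww * (1 - MC/100)
= 205.55 * (1 - 24.09/100)
= 156.0330 g

156.0330 g


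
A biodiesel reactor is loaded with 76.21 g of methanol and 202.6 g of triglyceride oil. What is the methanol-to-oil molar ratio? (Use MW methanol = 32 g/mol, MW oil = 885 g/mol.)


Molar ratio = n_MeOH / n_oil = (MeOH/32) / (oil/885) = (MeOH * 885) / (32 * oil)
= (76.21 * 885) / (32 * 202.6)
= 10.4032

10.4032


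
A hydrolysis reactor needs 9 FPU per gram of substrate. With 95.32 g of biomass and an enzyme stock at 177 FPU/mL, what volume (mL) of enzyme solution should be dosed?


V = dosage * m_sub / activity
V = 9 * 95.32 / 177
V = 4.8468 mL

4.8468 mL


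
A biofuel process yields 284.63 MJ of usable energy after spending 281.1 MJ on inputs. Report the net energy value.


NEV = E_out - E_in
= 284.63 - 281.1
= 3.5300 MJ

3.5300 MJ


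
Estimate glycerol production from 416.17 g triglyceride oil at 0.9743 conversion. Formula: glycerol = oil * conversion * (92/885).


glycerol = oil * conv * (92/885)
= 416.17 * 0.9743 * 92 / 885
= 42.1510 g

42.1510 g


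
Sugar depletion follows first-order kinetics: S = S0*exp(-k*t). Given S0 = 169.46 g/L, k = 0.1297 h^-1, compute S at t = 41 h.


S = S0 * exp(-k * t)
S = 169.46 * exp(-0.1297 * 41)
S = 0.8310 g/L

0.8310 g/L


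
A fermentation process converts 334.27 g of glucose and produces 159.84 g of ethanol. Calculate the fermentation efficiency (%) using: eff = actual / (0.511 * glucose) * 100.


Fermentation efficiency = (actual / (0.511 * glucose)) * 100
= (159.84 / (0.511 * 334.27)) * 100
= 93.5766%

93.5766%


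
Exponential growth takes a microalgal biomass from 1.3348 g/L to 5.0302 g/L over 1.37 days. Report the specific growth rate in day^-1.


mu = ln(X2/X1) / dt
= ln(5.0302/1.3348) / 1.37
= 0.9684 per day

0.9684 per day


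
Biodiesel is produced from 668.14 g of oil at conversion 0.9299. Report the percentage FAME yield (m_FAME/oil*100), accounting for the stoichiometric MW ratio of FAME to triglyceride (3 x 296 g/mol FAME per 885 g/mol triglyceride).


m_FAME = oil * conv * (3 * 296 / 885) = oil * conv * (888/885)
= 668.14 * 0.9299 * 888 / 885
= 623.4095 g
Y = m_FAME / oil * 100 = conv * (888/885) * 100
= 0.9299 * 888 / 885 * 100
= 93.31%

93.31%


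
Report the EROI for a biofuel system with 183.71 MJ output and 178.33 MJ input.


EROI = E_out / E_in
= 183.71 / 178.33
= 1.0302

1.0302


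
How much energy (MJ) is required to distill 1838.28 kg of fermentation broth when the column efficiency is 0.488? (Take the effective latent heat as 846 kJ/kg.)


E = m * 846 / (eta * 1000)
= 1838.28 * 846 / (0.488 * 1000)
= 3186.8543 MJ

3186.8543 MJ


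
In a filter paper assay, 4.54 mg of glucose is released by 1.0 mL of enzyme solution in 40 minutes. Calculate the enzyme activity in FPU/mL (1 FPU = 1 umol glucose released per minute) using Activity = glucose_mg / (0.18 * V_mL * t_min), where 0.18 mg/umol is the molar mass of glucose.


Activity = glucose_mg / (0.18 mg/umol * V_mL * t_min)
= 4.54 / (0.18 * 1.0 * 40)
= 0.6306 FPU/mL

0.6306 FPU/mL


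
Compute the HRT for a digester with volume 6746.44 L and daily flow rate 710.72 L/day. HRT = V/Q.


HRT = V / Q
= 6746.44 / 710.72
= 9.4924 days

9.4924 days


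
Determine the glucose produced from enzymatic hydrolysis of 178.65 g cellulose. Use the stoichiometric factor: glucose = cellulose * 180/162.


glucose = cellulose * 180/162
= 178.65 * 180/162
= 198.5000 g

198.5000 g


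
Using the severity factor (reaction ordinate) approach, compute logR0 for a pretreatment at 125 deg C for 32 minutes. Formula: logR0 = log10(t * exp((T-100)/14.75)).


logR0 = log10(t * exp((T - 100) / 14.75))
= log10(32 * exp((125 - 100) / 14.75))
= 2.2412

2.2412


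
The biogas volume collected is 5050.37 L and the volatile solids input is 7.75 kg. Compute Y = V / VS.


Y = V / VS
= 5050.37 / 7.75
= 651.6606 L/kg VS

651.6606 L/kg VS


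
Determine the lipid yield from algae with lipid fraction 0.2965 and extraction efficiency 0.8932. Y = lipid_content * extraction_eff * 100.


Y = lipid_content * extraction_eff * 100
= 0.2965 * 0.8932 * 100
= 26.4834%

26.4834%


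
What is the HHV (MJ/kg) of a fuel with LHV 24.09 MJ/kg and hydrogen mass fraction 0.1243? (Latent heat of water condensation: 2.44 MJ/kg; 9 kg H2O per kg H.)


HHV = LHV + H_frac * 9 * 2.44
= 24.09 + 0.1243 * 9 * 2.44
= 26.8196 MJ/kg

26.8196 MJ/kg


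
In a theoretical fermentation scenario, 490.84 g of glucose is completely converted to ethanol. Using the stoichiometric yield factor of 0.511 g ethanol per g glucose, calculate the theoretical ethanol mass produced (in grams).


Theoretical ethanol yield: m_EtOH = 0.511 * m_glucose
m_EtOH = 0.511 * 490.84 = 250.8192 g

250.8192 g


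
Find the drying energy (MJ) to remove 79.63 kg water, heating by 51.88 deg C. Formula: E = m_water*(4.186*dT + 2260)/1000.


E = m_water * (4.186 * dT + 2260) / 1000
= 79.63 * (4.186 * 51.88 + 2260) / 1000
= 197.2570 MJ

197.2570 MJ


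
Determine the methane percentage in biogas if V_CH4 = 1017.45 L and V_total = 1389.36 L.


CH4% = V_CH4 / V_total * 100
= 1017.45 / 1389.36 * 100
= 73.2316%

73.2316%


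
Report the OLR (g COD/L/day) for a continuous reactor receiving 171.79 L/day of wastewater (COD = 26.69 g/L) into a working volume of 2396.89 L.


OLR = Q * S / V
= 171.79 * 26.69 / 2396.89
= 1.9129 g/L/day

1.9129 g/L/day


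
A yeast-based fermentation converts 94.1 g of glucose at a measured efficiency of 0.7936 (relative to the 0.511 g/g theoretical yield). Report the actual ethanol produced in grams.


Actual ethanol: m = 0.511 * 94.1 * 0.7936
m = 38.1603 g

38.1603 g


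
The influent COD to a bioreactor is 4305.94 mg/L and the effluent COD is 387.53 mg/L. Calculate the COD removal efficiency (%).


eta = (COD_in - COD_out) / COD_in * 100
= (4305.94 - 387.53) / 4305.94 * 100
= 91.0001%

91.0001%


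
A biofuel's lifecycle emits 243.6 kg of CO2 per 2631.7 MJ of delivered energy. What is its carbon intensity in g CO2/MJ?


CI = CO2 * 1000 / E
= 243.6 * 1000 / 2631.7
= 92.5637 g CO2/MJ

92.5637 g CO2/MJ


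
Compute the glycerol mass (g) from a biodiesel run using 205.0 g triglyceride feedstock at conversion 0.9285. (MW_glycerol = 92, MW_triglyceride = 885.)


glycerol = oil * conv * (92/885)
= 205.0 * 0.9285 * 92 / 885
= 19.7870 g

19.7870 g


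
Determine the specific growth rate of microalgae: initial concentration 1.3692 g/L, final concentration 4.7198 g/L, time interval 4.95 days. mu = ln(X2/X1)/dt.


mu = ln(X2/X1) / dt
= ln(4.7198/1.3692) / 4.95
= 0.2500 per day

0.2500 per day


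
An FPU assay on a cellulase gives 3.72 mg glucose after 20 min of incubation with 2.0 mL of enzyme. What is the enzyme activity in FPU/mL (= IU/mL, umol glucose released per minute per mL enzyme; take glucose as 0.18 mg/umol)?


Activity = glucose_mg / (0.18 mg/umol * V_mL * t_min)
= 3.72 / (0.18 * 2.0 * 20)
= 0.5167 FPU/mL

0.5167 FPU/mL


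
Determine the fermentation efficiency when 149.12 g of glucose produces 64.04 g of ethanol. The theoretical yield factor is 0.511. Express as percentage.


Fermentation efficiency = (actual / (0.511 * glucose)) * 100
= (64.04 / (0.511 * 149.12)) * 100
= 84.0416%

84.0416%


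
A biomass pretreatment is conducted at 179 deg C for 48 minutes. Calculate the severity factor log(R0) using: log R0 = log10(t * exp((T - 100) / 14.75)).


logR0 = log10(t * exp((T - 100) / 14.75))
= log10(48 * exp((179 - 100) / 14.75))
= 4.0073

4.0073


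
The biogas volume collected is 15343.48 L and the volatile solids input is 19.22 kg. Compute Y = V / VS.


Y = V / VS
= 15343.48 / 19.22
= 798.3080 L/kg VS

798.3080 L/kg VS


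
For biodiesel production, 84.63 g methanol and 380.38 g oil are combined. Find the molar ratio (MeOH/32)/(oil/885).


Molar ratio = n_MeOH / n_oil = (MeOH/32) / (oil/885) = (MeOH * 885) / (32 * oil)
= (84.63 * 885) / (32 * 380.38)
= 6.1532

6.1532


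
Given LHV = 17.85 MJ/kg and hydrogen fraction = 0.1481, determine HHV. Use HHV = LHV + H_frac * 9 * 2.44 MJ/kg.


HHV = LHV + H_frac * 9 * 2.44
= 17.85 + 0.1481 * 9 * 2.44
= 21.1023 MJ/kg

21.1023 MJ/kg


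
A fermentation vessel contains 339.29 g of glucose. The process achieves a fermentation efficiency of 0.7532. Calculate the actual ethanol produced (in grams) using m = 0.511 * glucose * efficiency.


Actual ethanol: m = 0.511 * 339.29 * 0.7532
m = 130.5877 g

130.5877 g


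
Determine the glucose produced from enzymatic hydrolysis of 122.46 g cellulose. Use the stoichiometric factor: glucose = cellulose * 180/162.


glucose = cellulose * 180/162
= 122.46 * 180/162
= 136.0667 g

136.0667 g


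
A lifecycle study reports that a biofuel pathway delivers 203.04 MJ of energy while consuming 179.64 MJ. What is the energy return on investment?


EROI = E_out / E_in
= 203.04 / 179.64
= 1.1303

1.1303


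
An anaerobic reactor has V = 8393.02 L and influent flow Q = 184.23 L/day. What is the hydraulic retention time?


HRT = V / Q
= 8393.02 / 184.23
= 45.5573 days

45.5573 days


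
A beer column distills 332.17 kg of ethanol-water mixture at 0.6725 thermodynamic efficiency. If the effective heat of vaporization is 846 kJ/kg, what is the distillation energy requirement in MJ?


E = m * 846 / (eta * 1000)
= 332.17 * 846 / (0.6725 * 1000)
= 417.8674 MJ

417.8674 MJ


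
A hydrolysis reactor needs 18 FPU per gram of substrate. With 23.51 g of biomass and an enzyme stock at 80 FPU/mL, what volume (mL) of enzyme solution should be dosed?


V = dosage * m_sub / activity
V = 18 * 23.51 / 80
V = 5.2897 mL

5.2897 mL


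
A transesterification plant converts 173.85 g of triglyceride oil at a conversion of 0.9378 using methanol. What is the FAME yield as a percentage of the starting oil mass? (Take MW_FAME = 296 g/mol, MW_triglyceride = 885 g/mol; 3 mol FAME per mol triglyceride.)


m_FAME = oil * conv * (3 * 296 / 885) = oil * conv * (888/885)
= 173.85 * 0.9378 * 888 / 885
= 163.5892 g
Y = m_FAME / oil * 100 = conv * (888/885) * 100
= 0.9378 * 888 / 885 * 100
= 94.10%

94.10%


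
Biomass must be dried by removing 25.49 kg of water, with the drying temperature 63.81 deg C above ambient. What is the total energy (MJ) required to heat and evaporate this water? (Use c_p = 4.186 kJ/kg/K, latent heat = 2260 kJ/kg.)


E = m_water * (4.186 * dT + 2260) / 1000
= 25.49 * (4.186 * 63.81 + 2260) / 1000
= 64.4160 MJ

64.4160 MJ


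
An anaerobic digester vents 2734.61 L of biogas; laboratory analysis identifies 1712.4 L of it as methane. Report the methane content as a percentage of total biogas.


CH4% = V_CH4 / V_total * 100
= 1712.4 / 2734.61 * 100
= 62.6195%

62.6195%


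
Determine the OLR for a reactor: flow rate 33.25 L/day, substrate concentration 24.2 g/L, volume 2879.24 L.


OLR = Q * S / V
= 33.25 * 24.2 / 2879.24
= 0.2795 g/L/day

0.2795 g/L/day


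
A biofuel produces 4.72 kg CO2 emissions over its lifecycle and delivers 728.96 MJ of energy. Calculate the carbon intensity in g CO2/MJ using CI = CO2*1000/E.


CI = CO2 * 1000 / E
= 4.72 * 1000 / 728.96
= 6.4750 g CO2/MJ

6.4750 g CO2/MJ


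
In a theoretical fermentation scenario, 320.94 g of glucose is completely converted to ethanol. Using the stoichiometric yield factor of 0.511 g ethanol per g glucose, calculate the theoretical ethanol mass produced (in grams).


Theoretical ethanol yield: m_EtOH = 0.511 * m_glucose
m_EtOH = 0.511 * 320.94 = 164.0003 g

164.0003 g


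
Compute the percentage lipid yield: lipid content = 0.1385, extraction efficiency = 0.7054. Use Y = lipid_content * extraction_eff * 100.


Y = lipid_content * extraction_eff * 100
= 0.1385 * 0.7054 * 100
= 9.7698%

9.7698%


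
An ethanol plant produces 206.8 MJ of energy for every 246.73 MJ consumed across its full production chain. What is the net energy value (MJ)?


NEV = E_out - E_in
= 206.8 - 246.73
= -39.9300 MJ

-39.9300 MJ


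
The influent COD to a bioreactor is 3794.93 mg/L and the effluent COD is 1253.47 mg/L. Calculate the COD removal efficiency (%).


eta = (COD_in - COD_out) / COD_in * 100
= (3794.93 - 1253.47) / 3794.93 * 100
= 66.9699%

66.9699%


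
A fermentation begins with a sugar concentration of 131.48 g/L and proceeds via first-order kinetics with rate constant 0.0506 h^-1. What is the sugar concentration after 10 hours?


S = S0 * exp(-k * t)
S = 131.48 * exp(-0.0506 * 10)
S = 79.2696 g/L

79.2696 g/L


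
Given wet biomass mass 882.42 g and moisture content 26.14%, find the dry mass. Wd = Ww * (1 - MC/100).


Wd = Ww * (1 - MC/100)
= 882.42 * (1 - 26.14/100)
= 651.7554 g

651.7554 g


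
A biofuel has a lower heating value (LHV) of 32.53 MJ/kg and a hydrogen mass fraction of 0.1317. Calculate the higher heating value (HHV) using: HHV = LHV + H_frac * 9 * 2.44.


HHV = LHV + H_frac * 9 * 2.44
= 32.53 + 0.1317 * 9 * 2.44
= 35.4221 MJ/kg

35.4221 MJ/kg


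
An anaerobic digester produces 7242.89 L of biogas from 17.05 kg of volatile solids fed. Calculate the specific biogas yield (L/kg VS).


Y = V / VS
= 7242.89 / 17.05
= 424.8029 L/kg VS

424.8029 L/kg VS


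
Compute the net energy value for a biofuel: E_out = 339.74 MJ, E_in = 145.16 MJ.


NEV = E_out - E_in
= 339.74 - 145.16
= 194.5800 MJ

194.5800 MJ


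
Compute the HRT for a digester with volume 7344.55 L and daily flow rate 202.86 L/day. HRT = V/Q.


HRT = V / Q
= 7344.55 / 202.86
= 36.2050 days

36.2050 days


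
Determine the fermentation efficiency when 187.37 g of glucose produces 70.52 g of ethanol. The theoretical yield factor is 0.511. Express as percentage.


Fermentation efficiency = (actual / (0.511 * glucose)) * 100
= (70.52 / (0.511 * 187.37)) * 100
= 73.6532%

73.6532%


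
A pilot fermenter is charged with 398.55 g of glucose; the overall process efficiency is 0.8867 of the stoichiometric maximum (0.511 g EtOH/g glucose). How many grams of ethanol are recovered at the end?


Actual ethanol: m = 0.511 * 398.55 * 0.8867
m = 180.5845 g

180.5845 g


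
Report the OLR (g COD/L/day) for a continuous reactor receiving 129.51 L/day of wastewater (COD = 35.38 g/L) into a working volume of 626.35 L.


OLR = Q * S / V
= 129.51 * 35.38 / 626.35
= 7.3155 g/L/day

7.3155 g/L/day


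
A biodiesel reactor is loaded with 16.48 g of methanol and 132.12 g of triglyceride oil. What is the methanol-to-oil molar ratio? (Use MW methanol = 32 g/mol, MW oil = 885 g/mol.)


Molar ratio = n_MeOH / n_oil = (MeOH/32) / (oil/885) = (MeOH * 885) / (32 * oil)
= (16.48 * 885) / (32 * 132.12)
= 3.4497

3.4497


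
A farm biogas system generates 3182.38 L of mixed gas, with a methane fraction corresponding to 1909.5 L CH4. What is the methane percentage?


CH4% = V_CH4 / V_total * 100
= 1909.5 / 3182.38 * 100
= 60.0023%

60.0023%


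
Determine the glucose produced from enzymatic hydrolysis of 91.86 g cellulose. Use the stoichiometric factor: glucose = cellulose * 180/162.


glucose = cellulose * 180/162
= 91.86 * 180/162
= 102.0667 g

102.0667 g


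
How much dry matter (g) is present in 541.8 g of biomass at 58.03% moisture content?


Wd = Ww * (1 - MC/100)
= 541.8 * (1 - 58.03/100)
= 227.3935 g

227.3935 g


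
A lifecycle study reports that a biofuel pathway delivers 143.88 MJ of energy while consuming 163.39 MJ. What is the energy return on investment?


EROI = E_out / E_in
= 143.88 / 163.39
= 0.8806

0.8806


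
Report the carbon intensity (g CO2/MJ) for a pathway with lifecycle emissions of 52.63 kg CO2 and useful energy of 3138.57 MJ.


CI = CO2 * 1000 / E
= 52.63 * 1000 / 3138.57
= 16.7688 g CO2/MJ

16.7688 g CO2/MJ


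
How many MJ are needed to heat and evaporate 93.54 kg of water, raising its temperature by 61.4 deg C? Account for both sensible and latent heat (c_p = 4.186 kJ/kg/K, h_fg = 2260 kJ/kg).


E = m_water * (4.186 * dT + 2260) / 1000
= 93.54 * (4.186 * 61.4 + 2260) / 1000
= 235.4421 MJ

235.4421 MJ


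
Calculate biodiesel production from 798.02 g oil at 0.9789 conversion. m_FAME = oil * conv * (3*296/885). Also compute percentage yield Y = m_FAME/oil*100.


m_FAME = oil * conv * (3 * 296 / 885) = oil * conv * (888/885)
= 798.02 * 0.9789 * 888 / 885
= 783.8299 g
Y = m_FAME / oil * 100 = conv * (888/885) * 100
= 0.9789 * 888 / 885 * 100
= 98.22%

783.8299 g FAME; Y = 98.22%


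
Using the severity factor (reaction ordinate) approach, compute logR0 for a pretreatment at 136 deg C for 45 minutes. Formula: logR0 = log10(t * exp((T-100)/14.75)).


logR0 = log10(t * exp((T - 100) / 14.75))
= log10(45 * exp((136 - 100) / 14.75))
= 2.7132

2.7132


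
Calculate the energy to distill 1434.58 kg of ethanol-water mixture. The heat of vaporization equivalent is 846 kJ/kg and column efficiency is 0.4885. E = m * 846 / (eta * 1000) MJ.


E = m * 846 / (eta * 1000)
= 1434.58 * 846 / (0.4885 * 1000)
= 2484.4518 MJ

2484.4518 MJ


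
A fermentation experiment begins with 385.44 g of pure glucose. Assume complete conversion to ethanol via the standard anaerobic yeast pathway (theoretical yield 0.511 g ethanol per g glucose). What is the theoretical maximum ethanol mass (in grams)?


Theoretical ethanol yield: m_EtOH = 0.511 * m_glucose
m_EtOH = 0.511 * 385.44 = 196.9598 g

196.9598 g


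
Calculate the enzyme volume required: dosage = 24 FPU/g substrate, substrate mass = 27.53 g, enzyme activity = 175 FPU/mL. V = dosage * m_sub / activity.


V = dosage * m_sub / activity
V = 24 * 27.53 / 175
V = 3.7755 mL

3.7755 mL
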